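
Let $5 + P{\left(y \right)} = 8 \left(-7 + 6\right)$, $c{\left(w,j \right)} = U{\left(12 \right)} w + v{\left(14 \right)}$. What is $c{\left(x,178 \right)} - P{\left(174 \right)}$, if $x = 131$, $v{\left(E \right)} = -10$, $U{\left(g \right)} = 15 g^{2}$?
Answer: $282963$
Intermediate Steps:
$c{\left(w,j \right)} = -10 + 2160 w$ ($c{\left(w,j \right)} = 15 \cdot 12^{2} w - 10 = 15 \cdot 144 w - 10 = 2160 w - 10 = -10 + 2160 w$)
$P{\left(y \right)} = -13$ ($P{\left(y \right)} = -5 + 8 \left(-7 + 6\right) = -5 + 8 \left(-1\right) = -5 - 8 = -13$)
$c{\left(x,178 \right)} - P{\left(174 \right)} = \left(-10 + 2160 \cdot 131\right) - -13 = \left(-10 + 282960\right) + 13 = 282950 + 13 = 282963$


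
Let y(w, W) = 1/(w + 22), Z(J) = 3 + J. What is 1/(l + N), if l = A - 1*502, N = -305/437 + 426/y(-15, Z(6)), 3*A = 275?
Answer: 1311/3370540 ≈ 0.00038896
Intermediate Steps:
y(w, W) = 1/(22 + w)
A = 275/3 (A = (⅓)*275 = 275/3 ≈ 91.667)
N = 1302829/437 (N = -305/437 + 426/(1/(22 - 15)) = -305*1/437 + 426/(1/7) = -305/437 + 426/(⅐) = -305/437 + 426*7 = -305/437 + 2982 = 1302829/437 ≈ 2981.3)
l = -1231/3 (l = 275/3 - 1*502 = 275/3 - 502 = -1231/3 ≈ -410.33)
1/(l + N) = 1/(-1231/3 + 1302829/437) = 1/(3370540/1311) = 1311/3370540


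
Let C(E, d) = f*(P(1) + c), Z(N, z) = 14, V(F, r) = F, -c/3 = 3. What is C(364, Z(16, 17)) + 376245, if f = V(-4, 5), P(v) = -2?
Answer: 376289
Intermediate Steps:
c = -9 (c = -3*3 = -9)
f = -4
C(E, d) = 44 (C(E, d) = -4*(-2 - 9) = -4*(-11) = 44)
C(364, Z(16, 17)) + 376245 = 44 + 376245 = 376289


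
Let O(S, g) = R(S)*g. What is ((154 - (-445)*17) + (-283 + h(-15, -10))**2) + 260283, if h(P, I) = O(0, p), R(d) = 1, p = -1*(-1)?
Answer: 347526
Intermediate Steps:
p = 1
O(S, g) = g (O(S, g) = 1*g = g)
h(P, I) = 1
((154 - (-445)*17) + (-283 + h(-15, -10))**2) + 260283 = ((154 - (-445)*17) + (-283 + 1)**2) + 260283 = ((154 - 89*(-85)) + (-282)**2) + 260283 = ((154 + 7565) + 79524) + 260283 = (7719 + 79524) + 260283 = 87243 + 260283 = 347526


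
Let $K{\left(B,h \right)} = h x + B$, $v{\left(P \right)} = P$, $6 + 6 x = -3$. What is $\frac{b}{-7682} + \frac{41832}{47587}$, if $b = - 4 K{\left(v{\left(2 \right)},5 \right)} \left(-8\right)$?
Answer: $\frac{7168016}{7947029} \approx 0.90197$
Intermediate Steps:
$x = - \frac{3}{2}$ ($x = -1 + \frac{1}{6} \left(-3\right) = -1 - \frac{1}{2} = - \frac{3}{2} \approx -1.5$)
$K{\left(B,h \right)} = B - \frac{3 h}{2}$ ($K{\left(B,h \right)} = h \left(- \frac{3}{2}\right) + B = - \frac{3 h}{2} + B = B - \frac{3 h}{2}$)
$b = -176$ ($b = - 4 \left(2 - \frac{15}{2}\right) \left(-8\right) = \left(-4\right) \left(- \frac{11}{2}\right) \left(-8\right) = 22 \left(-8\right) = -176$)
$\frac{b}{-7682} + \frac{41832}{47587} = - \frac{176}{-7682} + \frac{41832}{47587} = \left(-176\right) \left(- \frac{1}{7682}\right) + 41832 \cdot \frac{1}{47587} = \frac{88}{3841} + \frac{41832}{47587} = \frac{7168016}{7947029}$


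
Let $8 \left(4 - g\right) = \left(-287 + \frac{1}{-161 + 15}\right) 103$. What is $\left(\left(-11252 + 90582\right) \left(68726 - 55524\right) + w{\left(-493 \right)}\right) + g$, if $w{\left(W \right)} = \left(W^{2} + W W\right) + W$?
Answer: $\frac{1223835030201}{1168} \approx 1.0478 \cdot 10^{9}$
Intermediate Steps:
$g = \frac{4320681}{1168}$ ($g = 4 - \frac{\left(-287 + \frac{1}{-161 + 15}\right) 103}{8} = 4 - \frac{\left(-287 + \frac{1}{-146}\right) 103}{8} = 4 - \frac{\left(-287 - \frac{1}{146}\right) 103}{8} = 4 - \frac{\left(- \frac{41903}{146}\right) 103}{8} = 4 - - \frac{4316009}{1168} = 4 + \frac{4316009}{1168} = \frac{4320681}{1168} \approx 3699.2$)
$w{\left(W \right)} = W + 2 W^{2}$ ($w{\left(W \right)} = \left(W^{2} + W^{2}\right) + W = 2 W^{2} + W = W + 2 W^{2}$)
$\left(\left(-11252 + 90582\right) \left(68726 - 55524\right) + w{\left(-493 \right)}\right) + g = \left(\left(-11252 + 90582\right) \left(68726 - 55524\right) - 493 \left(1 + 2 \left(-493\right)\right)\right) + \frac{4320681}{1168} = \left(79330 \cdot 13202 - 493 \left(1 - 986\right)\right) + \frac{4320681}{1168} = \left(1047314660 - -485605\right) + \frac{4320681}{1168} = \left(1047314660 + 485605\right) + \frac{4320681}{1168} = 1047800265 + \frac{4320681}{1168} = \frac{1223835030201}{1168}$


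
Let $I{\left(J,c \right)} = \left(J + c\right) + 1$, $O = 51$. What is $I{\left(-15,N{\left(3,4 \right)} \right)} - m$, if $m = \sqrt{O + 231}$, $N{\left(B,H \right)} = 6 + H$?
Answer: $-4 - \sqrt{282} \approx -20.793$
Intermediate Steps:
$m = \sqrt{282}$ ($m = \sqrt{51 + 231} = \sqrt{282} \approx 16.793$)
$I{\left(J,c \right)} = 1 + J + c$
$I{\left(-15,N{\left(3,4 \right)} \right)} - m = \left(1 - 15 + \left(6 + 4\right)\right) - \sqrt{282} = \left(1 - 15 + 10\right) - \sqrt{282} = -4 - \sqrt{282}$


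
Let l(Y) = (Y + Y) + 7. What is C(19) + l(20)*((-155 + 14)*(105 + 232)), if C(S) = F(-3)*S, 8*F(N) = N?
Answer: -17866449/8 ≈ -2.2333e+6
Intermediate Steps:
F(N) = N/8
C(S) = -3*S/8 (C(S) = ((⅛)*(-3))*S = -3*S/8)
l(Y) = 7 + 2*Y (l(Y) = 2*Y + 7 = 7 + 2*Y)
C(19) + l(20)*((-155 + 14)*(105 + 232)) = -3/8*19 + (7 + 2*20)*((-155 + 14)*(105 + 232)) = -57/8 + (7 + 40)*(-141*337) = -57/8 + 47*(-47517) = -57/8 - 2233299 = -17866449/8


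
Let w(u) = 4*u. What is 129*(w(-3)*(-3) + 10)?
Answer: 5934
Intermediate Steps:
129*(w(-3)*(-3) + 10) = 129*((4*(-3))*(-3) + 10) = 129*(-12*(-3) + 10) = 129*(36 + 10) = 129*46 = 5934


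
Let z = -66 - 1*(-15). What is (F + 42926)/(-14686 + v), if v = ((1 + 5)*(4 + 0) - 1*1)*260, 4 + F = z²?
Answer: -45523/8706 ≈ -5.2289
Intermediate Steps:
z = -51 (z = -66 + 15 = -51)
F = 2597 (F = -4 + (-51)² = -4 + 2601 = 2597)
v = 5980 (v = (6*4 - 1)*260 = (24 - 1)*260 = 23*260 = 5980)
(F + 42926)/(-14686 + v) = (2597 + 42926)/(-14686 + 5980) = 45523/(-8706) = 45523*(-1/8706) = -45523/8706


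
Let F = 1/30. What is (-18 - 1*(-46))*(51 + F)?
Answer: 21434/15 ≈ 1428.9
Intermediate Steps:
F = 1/30 ≈ 0.033333
(-18 - 1*(-46))*(51 + F) = (-18 - 1*(-46))*(51 + 1/30) = (-18 + 46)*(1531/30) = 28*(1531/30) = 21434/15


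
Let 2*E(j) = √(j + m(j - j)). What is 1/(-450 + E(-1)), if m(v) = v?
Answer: -1800/810001 - 2*I/810001 ≈ -0.0022222 - 2.4691e-6*I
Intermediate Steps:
E(j) = √j/2 (E(j) = √(j + (j - j))/2 = √(j + 0)/2 = √j/2)
1/(-450 + E(-1)) = 1/(-450 + √(-1)/2) = 1/(-450 + I/2) = 4*(-450 - I/2)/810001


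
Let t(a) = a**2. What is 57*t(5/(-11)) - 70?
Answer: -7045/121 ≈ -58.223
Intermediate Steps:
57*t(5/(-11)) - 70 = 57*(5/(-11))**2 - 70 = 57*(5*(-1/11))**2 - 70 = 57*(-5/11)**2 - 70 = 57*(25/121) - 70 = 1425/121 - 70 = -7045/121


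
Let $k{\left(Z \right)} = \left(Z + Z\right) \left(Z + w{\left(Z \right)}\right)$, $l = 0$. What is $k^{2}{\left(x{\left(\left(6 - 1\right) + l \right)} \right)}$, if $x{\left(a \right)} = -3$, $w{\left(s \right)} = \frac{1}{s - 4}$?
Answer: $\frac{17424}{49} \approx 355.59$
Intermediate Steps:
$w{\left(s \right)} = \frac{1}{-4 + s}$
$k{\left(Z \right)} = 2 Z \left(Z + \frac{1}{-4 + Z}\right)$ ($k{\left(Z \right)} = \left(Z + Z\right) \left(Z + \frac{1}{-4 + Z}\right) = 2 Z \left(Z + \frac{1}{-4 + Z}\right)$)
$k^{2}{\left(x{\left(\left(6 - 1\right) + l \right)} \right)} = \left(2 \left(-3\right) \frac{1}{-4 - 3} \left(1 - 3 \left(-4 - 3\right)\right)\right)^{2} = \left(2 \left(-3\right) \frac{1}{-7} \left(1 - -21\right)\right)^{2} = \left(2 \left(-3\right) \left(- \frac{1}{7}\right) \left(1 + 21\right)\right)^{2} = \left(2 \left(-3\right) \left(- \frac{1}{7}\right) 22\right)^{2} = \left(\frac{132}{7}\right)^{2} = \frac{17424}{49}$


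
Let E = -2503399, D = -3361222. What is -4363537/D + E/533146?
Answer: -1522019374044/448005516103 ≈ -3.3973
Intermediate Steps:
-4363537/D + E/533146 = -4363537/(-3361222) - 2503399/533146 = -4363537*(-1/3361222) - 2503399*1/533146 = 4363537/3361222 - 2503399/533146 = -1522019374044/448005516103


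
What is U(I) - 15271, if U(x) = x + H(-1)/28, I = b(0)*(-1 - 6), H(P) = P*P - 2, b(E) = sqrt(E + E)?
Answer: -427589/28 ≈ -15271.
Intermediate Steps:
b(E) = sqrt(2)*sqrt(E) (b(E) = sqrt(2*E) = sqrt(2)*sqrt(E))
H(P) = -2 + P**2 (H(P) = P**2 - 2 = -2 + P**2)
I = 0 (I = (sqrt(2)*sqrt(0))*(-1 - 6) = (sqrt(2)*0)*(-7) = 0*(-7) = 0)
U(x) = -1/28 + x (U(x) = x + (-2 + (-1)**2)/28 = x + (-2 + 1)*(1/28) = x - 1*1/28 = x - 1/28 = -1/28 + x)
U(I) - 15271 = (-1/28 + 0) - 15271 = -1/28 - 15271 = -427589/28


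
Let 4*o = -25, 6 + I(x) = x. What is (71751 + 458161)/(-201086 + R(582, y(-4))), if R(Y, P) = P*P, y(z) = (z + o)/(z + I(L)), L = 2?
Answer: -542629888/205910383 ≈ -2.6353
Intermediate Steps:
I(x) = -6 + x
o = -25/4 (o = (¼)*(-25) = -25/4 ≈ -6.2500)
y(z) = (-25/4 + z)/(-4 + z) (y(z) = (z - 25/4)/(z + (-6 + 2)) = (-25/4 + z)/(z - 4) = (-25/4 + z)/(-4 + z))
R(Y, P) = P²
(71751 + 458161)/(-201086 + R(582, y(-4))) = (71751 + 458161)/(-201086 + ((-25/4 - 4)/(-4 - 4))²) = 529912/(-201086 + (-41/4/(-8))²) = 529912/(-201086 + (-⅛*(-41/4))²) = 529912/(-201086 + (41/32)²) = 529912/(-201086 + 1681/1024) = 529912/(-205910383/1024) = 529912*(-1024/205910383) = -542629888/205910383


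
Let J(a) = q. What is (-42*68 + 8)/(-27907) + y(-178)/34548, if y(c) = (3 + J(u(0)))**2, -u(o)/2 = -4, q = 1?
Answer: 24709804/241032759 ≈ 0.10252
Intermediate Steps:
u(o) = 8 (u(o) = -2*(-4) = 8)
J(a) = 1
y(c) = 16 (y(c) = (3 + 1)**2 = 4**2 = 16)
(-42*68 + 8)/(-27907) + y(-178)/34548 = (-42*68 + 8)/(-27907) + 16/34548 = (-2856 + 8)*(-1/27907) + 16*(1/34548) = -2848*(-1/27907) + 4/8637 = 2848/27907 + 4/8637 = 24709804/241032759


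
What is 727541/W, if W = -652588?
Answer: -727541/652588 ≈ -1.1149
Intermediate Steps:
727541/W = 727541/(-652588) = 727541*(-1/652588) = -727541/652588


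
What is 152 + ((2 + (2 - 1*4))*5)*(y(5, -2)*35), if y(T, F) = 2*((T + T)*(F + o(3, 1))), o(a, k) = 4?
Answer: 152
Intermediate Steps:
y(T, F) = 4*T*(4 + F) (y(T, F) = 2*((T + T)*(F + 4)) = 2*((2*T)*(4 + F)) = 2*(2*T*(4 + F)) = 4*T*(4 + F))
152 + ((2 + (2 - 1*4))*5)*(y(5, -2)*35) = 152 + ((2 + (2 - 1*4))*5)*((4*5*(4 - 2))*35) = 152 + ((2 + (2 - 4))*5)*((4*5*2)*35) = 152 + ((2 - 2)*5)*(40*35) = 152 + (0*5)*1400 = 152 + 0*1400 = 152 + 0 = 152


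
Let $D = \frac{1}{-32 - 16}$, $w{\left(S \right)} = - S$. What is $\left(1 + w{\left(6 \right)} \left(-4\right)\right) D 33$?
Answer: $- \frac{275}{16} \approx -17.188$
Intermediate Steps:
$D = - \frac{1}{48}$ ($D = \frac{1}{-48} = - \frac{1}{48} \approx -0.020833$)
$\left(1 + w{\left(6 \right)} \left(-4\right)\right) D 33 = \left(1 + \left(-1\right) 6 \left(-4\right)\right) \left(- \frac{1}{48}\right) 33 = \left(1 - -24\right) \left(- \frac{1}{48}\right) 33 = \left(1 + 24\right) \left(- \frac{1}{48}\right) 33 = 25 \left(- \frac{1}{48}\right) 33 = \left(- \frac{25}{48}\right) 33 = - \frac{275}{16}$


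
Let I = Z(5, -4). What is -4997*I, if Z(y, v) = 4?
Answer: -19988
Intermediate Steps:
I = 4
-4997*I = -4997*4 = -19988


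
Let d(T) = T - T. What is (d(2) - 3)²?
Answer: 9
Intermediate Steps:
d(T) = 0
(d(2) - 3)² = (0 - 3)² = (-3)² = 9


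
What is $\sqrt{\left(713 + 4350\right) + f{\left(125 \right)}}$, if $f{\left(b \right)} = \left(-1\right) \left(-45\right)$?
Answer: $2 \sqrt{1277} \approx 71.47$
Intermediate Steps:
$f{\left(b \right)} = 45$
$\sqrt{\left(713 + 4350\right) + f{\left(125 \right)}} = \sqrt{\left(713 + 4350\right) + 45} = \sqrt{5063 + 45} = \sqrt{5108} = 2 \sqrt{1277}$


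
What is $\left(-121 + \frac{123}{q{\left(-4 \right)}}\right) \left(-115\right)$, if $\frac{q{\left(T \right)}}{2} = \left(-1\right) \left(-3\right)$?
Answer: $\frac{23115}{2} \approx 11558.0$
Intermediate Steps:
$q{\left(T \right)} = 6$ ($q{\left(T \right)} = 2 \left(\left(-1\right) \left(-3\right)\right) = 2 \cdot 3 = 6$)
$\left(-121 + \frac{123}{q{\left(-4 \right)}}\right) \left(-115\right) = \left(-121 + \frac{123}{6}\right) \left(-115\right) = \left(-121 + 123 \cdot \frac{1}{6}\right) \left(-115\right) = \left(-121 + \frac{41}{2}\right) \left(-115\right) = \left(- \frac{201}{2}\right) \left(-115\right) = \frac{23115}{2}$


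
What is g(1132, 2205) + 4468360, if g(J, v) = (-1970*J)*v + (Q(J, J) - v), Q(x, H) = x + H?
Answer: -4912769781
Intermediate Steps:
Q(x, H) = H + x
g(J, v) = -v + 2*J - 1970*J*v (g(J, v) = (-1970*J)*v + ((J + J) - v) = -1970*J*v + (2*J - v) = -1970*J*v + (-v + 2*J) = -v + 2*J - 1970*J*v)
g(1132, 2205) + 4468360 = (-1*2205 + 2*1132 - 1970*1132*2205) + 4468360 = (-2205 + 2264 - 4917238200) + 4468360 = -4917238141 + 4468360 = -4912769781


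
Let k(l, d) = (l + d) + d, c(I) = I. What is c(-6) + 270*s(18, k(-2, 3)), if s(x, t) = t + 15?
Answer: 5124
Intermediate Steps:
k(l, d) = l + 2*d (k(l, d) = (d + l) + d = l + 2*d)
s(x, t) = 15 + t
c(-6) + 270*s(18, k(-2, 3)) = -6 + 270*(15 + (-2 + 2*3)) = -6 + 270*(15 + (-2 + 6)) = -6 + 270*(15 + 4) = -6 + 270*19 = -6 + 5130 = 5124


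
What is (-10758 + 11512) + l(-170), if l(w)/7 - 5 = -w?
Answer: 1979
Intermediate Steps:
l(w) = 35 - 7*w (l(w) = 35 + 7*(-w) = 35 - 7*w)
(-10758 + 11512) + l(-170) = (-10758 + 11512) + (35 - 7*(-170)) = 754 + (35 + 1190) = 754 + 1225 = 1979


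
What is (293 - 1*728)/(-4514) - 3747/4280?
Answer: -7526079/9659960 ≈ -0.77910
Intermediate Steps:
(293 - 1*728)/(-4514) - 3747/4280 = (293 - 728)*(-1/4514) - 3747*1/4280 = -435*(-1/4514) - 3747/4280 = 435/4514 - 3747/4280 = -7526079/9659960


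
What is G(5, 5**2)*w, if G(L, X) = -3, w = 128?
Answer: -384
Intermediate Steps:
G(5, 5**2)*w = -3*128 = -384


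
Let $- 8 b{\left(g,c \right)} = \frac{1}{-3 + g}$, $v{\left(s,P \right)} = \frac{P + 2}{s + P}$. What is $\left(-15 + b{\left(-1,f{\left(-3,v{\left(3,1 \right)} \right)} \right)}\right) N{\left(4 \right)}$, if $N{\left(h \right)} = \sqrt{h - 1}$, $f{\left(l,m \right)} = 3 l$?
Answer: $- \frac{479 \sqrt{3}}{32} \approx -25.927$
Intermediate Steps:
$v{\left(s,P \right)} = \frac{2 + P}{P + s}$
$N{\left(h \right)} = \sqrt{-1 + h}$
$b{\left(g,c \right)} = - \frac{1}{8 \left(-3 + g\right)}$
$\left(-15 + b{\left(-1,f{\left(-3,v{\left(3,1 \right)} \right)} \right)}\right) N{\left(4 \right)} = \left(-15 - \frac{1}{-24 + 8 \left(-1\right)}\right) \sqrt{-1 + 4} = \left(-15 - \frac{1}{-24 - 8}\right) \sqrt{3} = \left(-15 - \frac{1}{-32}\right) \sqrt{3} = \left(-15 - - \frac{1}{32}\right) \sqrt{3} = \left(-15 + \frac{1}{32}\right) \sqrt{3} = - \frac{479 \sqrt{3}}{32}$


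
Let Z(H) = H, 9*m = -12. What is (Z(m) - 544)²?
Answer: 2676496/9 ≈ 2.9739e+5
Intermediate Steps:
m = -4/3 (m = (⅑)*(-12) = -4/3 ≈ -1.3333)
(Z(m) - 544)² = (-4/3 - 544)² = (-1636/3)² = 2676496/9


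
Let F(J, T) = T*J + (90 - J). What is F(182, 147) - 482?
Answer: 26180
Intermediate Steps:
F(J, T) = 90 - J + J*T (F(J, T) = J*T + (90 - J) = 90 - J + J*T)
F(182, 147) - 482 = (90 - 1*182 + 182*147) - 482 = (90 - 182 + 26754) - 482 = 26662 - 482 = 26180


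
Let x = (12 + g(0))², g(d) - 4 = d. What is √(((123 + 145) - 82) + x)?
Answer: √442 ≈ 21.024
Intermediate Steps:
g(d) = 4 + d
x = 256 (x = (12 + (4 + 0))² = (12 + 4)² = 16² = 256)
√(((123 + 145) - 82) + x) = √(((123 + 145) - 82) + 256) = √((268 - 82) + 256) = √(186 + 256) = √442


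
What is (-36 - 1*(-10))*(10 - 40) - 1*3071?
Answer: -2291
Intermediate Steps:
(-36 - 1*(-10))*(10 - 40) - 1*3071 = (-36 + 10)*(-30) - 3071 = -26*(-30) - 3071 = 780 - 3071 = -2291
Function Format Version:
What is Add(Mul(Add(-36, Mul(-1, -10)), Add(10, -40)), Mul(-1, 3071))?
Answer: -2291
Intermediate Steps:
Add(Mul(Add(-36, Mul(-1, -10)), Add(10, -40)), Mul(-1, 3071)) = Add(Mul(Add(-36, 10), -30), -3071) = Add(Mul(-26, -30), -3071) = Add(780, -3071) = -2291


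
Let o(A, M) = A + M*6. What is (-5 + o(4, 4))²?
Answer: 529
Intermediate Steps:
o(A, M) = A + 6*M
(-5 + o(4, 4))² = (-5 + (4 + 6*4))² = (-5 + (4 + 24))² = (-5 + 28)² = 23² = 529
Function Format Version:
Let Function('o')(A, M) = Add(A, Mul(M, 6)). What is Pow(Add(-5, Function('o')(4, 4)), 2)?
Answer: 529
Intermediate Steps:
Function('o')(A, M) = Add(A, Mul(6, M))
Pow(Add(-5, Function('o')(4, 4)), 2) = Pow(Add(-5, Add(4, Mul(6, 4))), 2) = Pow(Add(-5, Add(4, 24)), 2) = Pow(Add(-5, 28), 2) = Pow(23, 2) = 529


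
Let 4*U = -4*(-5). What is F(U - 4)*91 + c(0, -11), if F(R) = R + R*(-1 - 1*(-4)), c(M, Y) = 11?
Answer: 375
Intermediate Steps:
U = 5 (U = (-4*(-5))/4 = (1/4)*20 = 5)
F(R) = 4*R (F(R) = R + R*(-1 + 4) = R + R*3 = R + 3*R = 4*R)
F(U - 4)*91 + c(0, -11) = (4*(5 - 4))*91 + 11 = (4*1)*91 + 11 = 4*91 + 11 = 364 + 11 = 375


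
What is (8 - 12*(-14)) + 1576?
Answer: 1752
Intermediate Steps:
(8 - 12*(-14)) + 1576 = (8 + 168) + 1576 = 176 + 1576 = 1752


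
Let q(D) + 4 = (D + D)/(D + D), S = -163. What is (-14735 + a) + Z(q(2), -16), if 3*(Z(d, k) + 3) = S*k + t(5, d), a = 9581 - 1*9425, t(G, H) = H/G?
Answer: -205693/15 ≈ -13713.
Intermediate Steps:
a = 156 (a = 9581 - 9425 = 156)
q(D) = -3 (q(D) = -4 + (D + D)/(D + D) = -4 + (2*D)/((2*D)) = -4 + (2*D)*(1/(2*D)) = -4 + 1 = -3)
Z(d, k) = -3 - 163*k/3 + d/15 (Z(d, k) = -3 + (-163*k + d/5)/3 = -3 + (-163*k/3 + d/15) = -3 - 163*k/3 + d/15)
(-14735 + a) + Z(q(2), -16) = (-14735 + 156) + (-3 - 163/3*(-16) + (1/15)*(-3)) = -14579 + (-3 + 2608/3 - ⅕) = -14579 + 12992/15 = -205693/15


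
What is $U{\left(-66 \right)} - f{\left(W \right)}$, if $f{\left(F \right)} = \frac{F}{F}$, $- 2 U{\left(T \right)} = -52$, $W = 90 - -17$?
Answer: $25$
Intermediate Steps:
$W = 107$ ($W = 90 + 17 = 107$)
$U{\left(T \right)} = 26$ ($U{\left(T \right)} = \left(- \frac{1}{2}\right) \left(-52\right) = 26$)
$f{\left(F \right)} = 1$
$U{\left(-66 \right)} - f{\left(W \right)} = 26 - 1 = 25$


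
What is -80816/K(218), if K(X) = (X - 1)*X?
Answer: -40408/23653 ≈ -1.7084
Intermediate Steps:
K(X) = X*(-1 + X) (K(X) = (-1 + X)*X = X*(-1 + X))
-80816/K(218) = -80816*1/(218*(-1 + 218)) = -80816/(218*217) = -80816/47306 = -80816*1/47306 = -40408/23653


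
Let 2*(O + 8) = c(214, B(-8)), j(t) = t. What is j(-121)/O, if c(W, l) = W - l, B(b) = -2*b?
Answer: -121/91 ≈ -1.3297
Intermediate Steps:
O = 91 (O = -8 + (214 - (-2)*(-8))/2 = -8 + (214 - 1*16)/2 = -8 + (214 - 16)/2 = -8 + (½)*198 = -8 + 99 = 91)
j(-121)/O = -121/91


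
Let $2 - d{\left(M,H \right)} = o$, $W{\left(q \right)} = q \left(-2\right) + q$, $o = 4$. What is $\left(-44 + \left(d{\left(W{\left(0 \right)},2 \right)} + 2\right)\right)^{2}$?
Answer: $1936$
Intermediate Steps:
$W{\left(q \right)} = - q$ ($W{\left(q \right)} = - 2 q + q = - q$)
$d{\left(M,H \right)} = -2$ ($d{\left(M,H \right)} = 2 - 4 = -2$)
$\left(-44 + \left(d{\left(W{\left(0 \right)},2 \right)} + 2\right)\right)^{2} = \left(-44 + \left(-2 + 2\right)\right)^{2} = \left(-44 + 0\right)^{2} = \left(-44\right)^{2} = 1936$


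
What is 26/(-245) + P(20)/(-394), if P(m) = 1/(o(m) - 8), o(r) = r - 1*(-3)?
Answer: -30781/289590 ≈ -0.10629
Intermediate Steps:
o(r) = 3 + r (o(r) = r + 3 = 3 + r)
P(m) = 1/(-5 + m) (P(m) = 1/((3 + m) - 8) = 1/(-5 + m))
26/(-245) + P(20)/(-394) = 26/(-245) + 1/((-5 + 20)*(-394)) = 26*(-1/245) - 1/394/15 = -26/245 + (1/15)*(-1/394) = -26/245 - 1/5910 = -30781/289590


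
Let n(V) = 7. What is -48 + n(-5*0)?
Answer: -41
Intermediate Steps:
-48 + n(-5*0) = -48 + 7 = -41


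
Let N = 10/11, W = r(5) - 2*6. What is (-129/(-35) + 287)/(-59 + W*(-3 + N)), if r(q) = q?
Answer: -55957/8540 ≈ -6.5523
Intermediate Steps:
W = -7 (W = 5 - 2*6 = 5 - 12 = -7)
N = 10/11 (N = 10*(1/11) = 10/11 ≈ 0.90909)
(-129/(-35) + 287)/(-59 + W*(-3 + N)) = (-129/(-35) + 287)/(-59 - 7*(-3 + 10/11)) = (-129*(-1/35) + 287)/(-59 - 7*(-23/11)) = (129/35 + 287)/(-59 + 161/11) = 10174/(35*(-488/11)) = (10174/35)*(-11/488) = -55957/8540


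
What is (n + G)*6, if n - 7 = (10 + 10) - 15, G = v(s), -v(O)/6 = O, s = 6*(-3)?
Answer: 720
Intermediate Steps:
s = -18
v(O) = -6*O
G = 108 (G = -6*(-18) = 108)
n = 12 (n = 7 + ((10 + 10) - 15) = 7 + (20 - 15) = 7 + 5 = 12)
(n + G)*6 = (12 + 108)*6 = 120*6 = 720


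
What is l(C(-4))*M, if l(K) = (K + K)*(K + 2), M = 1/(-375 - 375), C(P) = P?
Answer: -8/375 ≈ -0.021333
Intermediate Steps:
M = -1/750 (M = 1/(-750) = -1/750 ≈ -0.0013333)
l(K) = 2*K*(2 + K) (l(K) = (2*K)*(2 + K) = 2*K*(2 + K))
l(C(-4))*M = (2*(-4)*(2 - 4))*(-1/750) = (2*(-4)*(-2))*(-1/750) = 16*(-1/750) = -8/375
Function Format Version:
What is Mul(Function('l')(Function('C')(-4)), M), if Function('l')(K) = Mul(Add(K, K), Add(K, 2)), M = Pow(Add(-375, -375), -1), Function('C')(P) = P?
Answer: Rational(-8, 375) ≈ -0.021333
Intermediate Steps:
M = Rational(-1, 750) (M = Pow(-750, -1) = Rational(-1, 750) ≈ -0.0013333)
Function('l')(K) = Mul(2, K, Add(2, K)) (Function('l')(K) = Mul(Mul(2, K), Add(2, K)) = Mul(2, K, Add(2, K)))
Mul(Function('l')(Function('C')(-4)), M) = Mul(Mul(2, -4, Add(2, -4)), Rational(-1, 750)) = Mul(Mul(2, -4, -2), Rational(-1, 750)) = Mul(16, Rational(-1, 750)) = Rational(-8, 375)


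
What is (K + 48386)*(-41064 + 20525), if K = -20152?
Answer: -579898126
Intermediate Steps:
(K + 48386)*(-41064 + 20525) = (-20152 + 48386)*(-41064 + 20525) = 28234*(-20539) = -579898126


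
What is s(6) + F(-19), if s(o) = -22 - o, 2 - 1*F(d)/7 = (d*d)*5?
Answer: -12649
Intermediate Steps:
F(d) = 14 - 35*d² (F(d) = 14 - 7*d*d*5 = 14 - 7*d²*5 = 14 - 35*d²)
s(6) + F(-19) = (-22 - 1*6) + (14 - 35*(-19)²) = (-22 - 6) + (14 - 35*361) = -28 + (14 - 12635) = -28 - 12621 = -12649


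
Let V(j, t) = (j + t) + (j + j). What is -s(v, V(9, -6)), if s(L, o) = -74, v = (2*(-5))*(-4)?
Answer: 74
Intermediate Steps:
V(j, t) = t + 3*j (V(j, t) = (j + t) + 2*j = t + 3*j)
v = 40 (v = -10*(-4) = 40)
-s(v, V(9, -6)) = -1*(-74) = 74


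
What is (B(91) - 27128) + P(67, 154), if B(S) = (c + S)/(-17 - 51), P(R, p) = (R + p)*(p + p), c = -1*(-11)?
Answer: 81877/2 ≈ 40939.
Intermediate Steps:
c = 11
P(R, p) = 2*p*(R + p) (P(R, p) = (R + p)*(2*p) = 2*p*(R + p))
B(S) = -11/68 - S/68 (B(S) = (11 + S)/(-17 - 51) = (11 + S)/(-68) = (11 + S)*(-1/68) = -11/68 - S/68)
(B(91) - 27128) + P(67, 154) = ((-11/68 - 1/68*91) - 27128) + 2*154*(67 + 154) = ((-11/68 - 91/68) - 27128) + 2*154*221 = (-3/2 - 27128) + 68068 = -54259/2 + 68068 = 81877/2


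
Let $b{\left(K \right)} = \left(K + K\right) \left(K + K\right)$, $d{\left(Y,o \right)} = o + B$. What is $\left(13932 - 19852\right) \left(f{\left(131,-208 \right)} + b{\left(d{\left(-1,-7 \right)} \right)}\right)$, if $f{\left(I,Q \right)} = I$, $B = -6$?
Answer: $-4777440$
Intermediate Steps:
$d{\left(Y,o \right)} = -6 + o$ ($d{\left(Y,o \right)} = o - 6 = -6 + o$)
$b{\left(K \right)} = 4 K^{2}$ ($b{\left(K \right)} = 2 K 2 K = 4 K^{2}$)
$\left(13932 - 19852\right) \left(f{\left(131,-208 \right)} + b{\left(d{\left(-1,-7 \right)} \right)}\right) = \left(13932 - 19852\right) \left(131 + 4 \left(-6 - 7\right)^{2}\right) = - 5920 \left(131 + 4 \left(-13\right)^{2}\right) = - 5920 \left(131 + 4 \cdot 169\right) = - 5920 \left(131 + 676\right) = \left(-5920\right) 807 = -4777440$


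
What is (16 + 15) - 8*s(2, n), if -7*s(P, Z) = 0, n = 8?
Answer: 31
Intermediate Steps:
s(P, Z) = 0 (s(P, Z) = -1/7*0 = 0)
(16 + 15) - 8*s(2, n) = (16 + 15) - 8*0 = 31 + 0 = 31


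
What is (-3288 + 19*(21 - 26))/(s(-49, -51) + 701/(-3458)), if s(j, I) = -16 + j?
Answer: 688142/13263 ≈ 51.884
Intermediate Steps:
(-3288 + 19*(21 - 26))/(s(-49, -51) + 701/(-3458)) = (-3288 + 19*(21 - 26))/((-16 - 49) + 701/(-3458)) = (-3288 + 19*(-5))/(-65 + 701*(-1/3458)) = (-3288 - 95)/(-65 - 701/3458) = -3383/(-225471/3458) = -3383*(-3458/225471) = 688142/13263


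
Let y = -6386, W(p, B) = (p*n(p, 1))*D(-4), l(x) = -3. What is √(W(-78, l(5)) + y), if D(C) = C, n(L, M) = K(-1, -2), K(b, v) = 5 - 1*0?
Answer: I*√4826 ≈ 69.469*I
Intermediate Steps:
K(b, v) = 5 (K(b, v) = 5 + 0 = 5)
n(L, M) = 5
W(p, B) = -20*p (W(p, B) = (p*5)*(-4) = (5*p)*(-4) = -20*p)
√(W(-78, l(5)) + y) = √(-20*(-78) - 6386) = √(1560 - 6386) = √(-4826) = I*√4826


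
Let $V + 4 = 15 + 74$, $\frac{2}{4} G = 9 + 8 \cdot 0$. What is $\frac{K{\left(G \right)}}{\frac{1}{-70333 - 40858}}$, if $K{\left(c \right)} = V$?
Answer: $-9451235$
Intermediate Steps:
$G = 18$ ($G = 2 \left(9 + 8 \cdot 0\right) = 2 \left(9 + 0\right) = 2 \cdot 9 = 18$)
$V = 85$ ($V = -4 + \left(15 + 74\right) = -4 + 89 = 85$)
$K{\left(c \right)} = 85$
$\frac{K{\left(G \right)}}{\frac{1}{-70333 - 40858}} = \frac{85}{\frac{1}{-70333 - 40858}} = \frac{85}{\frac{1}{-111191}} = \frac{85}{- \frac{1}{111191}} = 85 \left(-111191\right) = -9451235$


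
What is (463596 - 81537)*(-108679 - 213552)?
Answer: -123111253629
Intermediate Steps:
(463596 - 81537)*(-108679 - 213552) = 382059*(-322231) = -123111253629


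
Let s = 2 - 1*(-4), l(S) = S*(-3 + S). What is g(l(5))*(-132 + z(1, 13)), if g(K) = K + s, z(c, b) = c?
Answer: -2096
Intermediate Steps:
s = 6 (s = 2 + 4 = 6)
g(K) = 6 + K (g(K) = K + 6 = 6 + K)
g(l(5))*(-132 + z(1, 13)) = (6 + 5*(-3 + 5))*(-132 + 1) = (6 + 5*2)*(-131) = (6 + 10)*(-131) = 16*(-131) = -2096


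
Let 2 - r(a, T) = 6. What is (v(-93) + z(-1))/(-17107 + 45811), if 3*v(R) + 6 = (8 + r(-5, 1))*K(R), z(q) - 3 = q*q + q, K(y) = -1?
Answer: -1/86112 ≈ -1.1613e-5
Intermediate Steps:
r(a, T) = -4 (r(a, T) = 2 - 1*6 = 2 - 6 = -4)
z(q) = 3 + q + q² (z(q) = 3 + (q*q + q) = 3 + (q² + q) = 3 + (q + q²) = 3 + q + q²)
v(R) = -10/3 (v(R) = -2 + ((8 - 4)*(-1))/3 = -2 + (4*(-1))/3 = -2 + (⅓)*(-4) = -2 - 4/3 = -10/3)
(v(-93) + z(-1))/(-17107 + 45811) = (-10/3 + (3 - 1 + (-1)²))/(-17107 + 45811) = (-10/3 + (3 - 1 + 1))/28704 = (-10/3 + 3)*(1/28704) = -⅓*1/28704 = -1/86112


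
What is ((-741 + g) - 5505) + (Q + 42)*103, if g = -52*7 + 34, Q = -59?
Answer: -8327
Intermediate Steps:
g = -330 (g = -364 + 34 = -330)
((-741 + g) - 5505) + (Q + 42)*103 = ((-741 - 330) - 5505) + (-59 + 42)*103 = (-1071 - 5505) - 17*103 = -6576 - 1751 = -8327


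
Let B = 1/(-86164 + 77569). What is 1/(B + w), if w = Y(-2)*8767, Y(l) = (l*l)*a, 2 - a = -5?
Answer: 8595/2109866219 ≈ 4.0737e-6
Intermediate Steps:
a = 7 (a = 2 - 1*(-5) = 2 + 5 = 7)
Y(l) = 7*l² (Y(l) = (l*l)*7 = l²*7 = 7*l²)
w = 245476 (w = (7*(-2)²)*8767 = (7*4)*8767 = 28*8767 = 245476)
B = -1/8595 (B = 1/(-8595) = -1/8595 ≈ -0.00011635)
1/(B + w) = 1/(-1/8595 + 245476) = 1/(2109866219/8595) = 8595/2109866219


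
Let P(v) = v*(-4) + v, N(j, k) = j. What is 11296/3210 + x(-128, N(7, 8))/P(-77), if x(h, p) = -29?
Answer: 419381/123585 ≈ 3.3935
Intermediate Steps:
P(v) = -3*v (P(v) = -4*v + v = -3*v)
11296/3210 + x(-128, N(7, 8))/P(-77) = 11296/3210 - 29/((-3*(-77))) = 11296*(1/3210) - 29/231 = 5648/1605 - 29*1/231 = 5648/1605 - 29/231 = 419381/123585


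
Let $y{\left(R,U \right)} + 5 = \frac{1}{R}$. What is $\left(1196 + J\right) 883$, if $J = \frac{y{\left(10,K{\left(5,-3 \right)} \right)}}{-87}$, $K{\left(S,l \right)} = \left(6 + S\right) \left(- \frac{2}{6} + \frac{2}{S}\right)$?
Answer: $\frac{918822427}{870} \approx 1.0561 \cdot 10^{6}$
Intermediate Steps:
$K{\left(S,l \right)} = \left(6 + S\right) \left(- \frac{1}{3} + \frac{2}{S}\right)$ ($K{\left(S,l \right)} = \left(6 + S\right) \left(\left(-2\right) \frac{1}{6} + \frac{2}{S}\right) = \left(6 + S\right) \left(- \frac{1}{3} + \frac{2}{S}\right)$)
$y{\left(R,U \right)} = -5 + \frac{1}{R}$
$J = \frac{49}{870}$ ($J = \frac{-5 + \frac{1}{10}}{-87} = \left(-5 + \frac{1}{10}\right) \left(- \frac{1}{87}\right) = \left(- \frac{49}{10}\right) \left(- \frac{1}{87}\right) = \frac{49}{870} \approx 0.056322$)
$\left(1196 + J\right) 883 = \left(1196 + \frac{49}{870}\right) 883 = \frac{1040569}{870} \cdot 883 = \frac{918822427}{870}$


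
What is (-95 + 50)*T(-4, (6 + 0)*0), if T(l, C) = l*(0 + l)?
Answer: -720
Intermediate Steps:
T(l, C) = l**2 (T(l, C) = l*l = l**2)
(-95 + 50)*T(-4, (6 + 0)*0) = (-95 + 50)*(-4)**2 = -45*16 = -720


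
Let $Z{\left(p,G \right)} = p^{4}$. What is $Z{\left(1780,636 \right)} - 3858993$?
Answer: $10038754701007$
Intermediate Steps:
$Z{\left(1780,636 \right)} - 3858993 = 1780^{4} - 3858993 = 10038758560000 - 3858993 = 10038754701007$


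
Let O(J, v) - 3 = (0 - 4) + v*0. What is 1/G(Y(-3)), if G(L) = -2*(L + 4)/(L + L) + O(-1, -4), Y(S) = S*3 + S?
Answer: -3/5 ≈ -0.60000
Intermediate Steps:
Y(S) = 4*S (Y(S) = 3*S + S = 4*S)
O(J, v) = -1 (O(J, v) = 3 + ((0 - 4) + v*0) = 3 + (-4 + 0) = 3 - 4 = -1)
G(L) = -1 - (4 + L)/L (G(L) = -2*(L + 4)/(L + L) - 1 = -2*(4 + L)/(2*L) - 1 = -2*(4 + L)*1/(2*L) - 1 = -(4 + L)/L - 1 = -1 - (4 + L)/L)
1/G(Y(-3)) = 1/(-2 - 4/(4*(-3))) = 1/(-2 - 4/(-12)) = 1/(-2 - 4*(-1/12)) = 1/(-2 + 1/3) = 1/(-5/3) = -3/5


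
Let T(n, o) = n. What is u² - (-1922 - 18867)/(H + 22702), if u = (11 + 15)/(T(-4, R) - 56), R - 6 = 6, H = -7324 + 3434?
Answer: 1368083/1058175 ≈ 1.2929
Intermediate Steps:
H = -3890
R = 12 (R = 6 + 6 = 12)
u = -13/30 (u = (11 + 15)/(-4 - 56) = 26/(-60) = 26*(-1/60) = -13/30 ≈ -0.43333)
u² - (-1922 - 18867)/(H + 22702) = (-13/30)² - (-1922 - 18867)/(-3890 + 22702) = 169/900 - (-20789)/18812 = 169/900 - 1*(-20789/18812) = 169/900 + 20789/18812 = 1368083/1058175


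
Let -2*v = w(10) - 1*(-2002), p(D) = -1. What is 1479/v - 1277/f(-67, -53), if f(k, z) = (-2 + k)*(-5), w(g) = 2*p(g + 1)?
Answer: -357451/69000 ≈ -5.1805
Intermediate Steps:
w(g) = -2 (w(g) = 2*(-1) = -2)
f(k, z) = 10 - 5*k
v = -1000 (v = -(-2 - 1*(-2002))/2 = -(-2 + 2002)/2 = -½*2000 = -1000)
1479/v - 1277/f(-67, -53) = 1479/(-1000) - 1277/(10 - 5*(-67)) = 1479*(-1/1000) - 1277/(10 + 335) = -1479/1000 - 1277/345 = -357451/69000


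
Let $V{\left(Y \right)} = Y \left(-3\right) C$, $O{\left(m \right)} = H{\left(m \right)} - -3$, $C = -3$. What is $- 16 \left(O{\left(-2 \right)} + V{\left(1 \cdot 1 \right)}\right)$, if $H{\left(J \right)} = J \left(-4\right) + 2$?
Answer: $-352$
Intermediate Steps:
$H{\left(J \right)} = 2 - 4 J$ ($H{\left(J \right)} = - 4 J + 2 = 2 - 4 J$)
$O{\left(m \right)} = 5 - 4 m$ ($O{\left(m \right)} = \left(2 - 4 m\right) - -3 = \left(2 - 4 m\right) + 3 = 5 - 4 m$)
$V{\left(Y \right)} = 9 Y$ ($V{\left(Y \right)} = Y \left(-3\right) \left(-3\right) = - 3 Y \left(-3\right) = 9 Y$)
$- 16 \left(O{\left(-2 \right)} + V{\left(1 \cdot 1 \right)}\right) = - 16 \left(\left(5 - -8\right) + 9 \cdot 1 \cdot 1\right) = - 16 \left(\left(5 + 8\right) + 9 \cdot 1\right) = - 16 \left(13 + 9\right) = \left(-16\right) 22 = -352$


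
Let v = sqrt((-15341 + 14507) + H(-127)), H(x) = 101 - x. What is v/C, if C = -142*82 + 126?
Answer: -I*sqrt(606)/11518 ≈ -0.0021373*I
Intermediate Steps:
C = -11518 (C = -11644 + 126 = -11518)
v = I*sqrt(606) (v = sqrt((-15341 + 14507) + (101 - 1*(-127))) = sqrt(-834 + (101 + 127)) = sqrt(-834 + 228) = sqrt(-606) = I*sqrt(606) ≈ 24.617*I)
v/C = (I*sqrt(606))/(-11518) = (I*sqrt(606))*(-1/11518) = -I*sqrt(606)/11518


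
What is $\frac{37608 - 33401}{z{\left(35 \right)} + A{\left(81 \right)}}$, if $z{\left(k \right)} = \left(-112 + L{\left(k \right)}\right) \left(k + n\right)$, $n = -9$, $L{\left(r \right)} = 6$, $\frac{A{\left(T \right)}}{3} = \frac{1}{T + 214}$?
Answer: $- \frac{1241065}{813017} \approx -1.5265$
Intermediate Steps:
$A{\left(T \right)} = \frac{3}{214 + T}$ ($A{\left(T \right)} = \frac{3}{T + 214} = \frac{3}{214 + T}$)
$z{\left(k \right)} = 954 - 106 k$ ($z{\left(k \right)} = \left(-112 + 6\right) \left(k - 9\right) = - 106 \left(-9 + k\right) = 954 - 106 k$)
$\frac{37608 - 33401}{z{\left(35 \right)} + A{\left(81 \right)}} = \frac{37608 - 33401}{\left(954 - 3710\right) + \frac{3}{214 + 81}} = \frac{4207}{\left(954 - 3710\right) + \frac{3}{295}} = \frac{4207}{-2756 + 3 \cdot \frac{1}{295}} = \frac{4207}{-2756 + \frac{3}{295}} = \frac{4207}{- \frac{813017}{295}} = 4207 \left(- \frac{295}{813017}\right) = - \frac{1241065}{813017}$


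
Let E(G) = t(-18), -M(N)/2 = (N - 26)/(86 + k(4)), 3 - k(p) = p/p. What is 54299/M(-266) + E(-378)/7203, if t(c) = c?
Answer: 1434090451/175273 ≈ 8182.0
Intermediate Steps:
k(p) = 2 (k(p) = 3 - p/p = 3 - 1*1 = 3 - 1 = 2)
M(N) = 13/22 - N/44 (M(N) = -2*(N - 26)/(86 + 2) = -2*(-26 + N)/88 = -2*(-13/44 + N/88) = 13/22 - N/44)
E(G) = -18
54299/M(-266) + E(-378)/7203 = 54299/(13/22 - 1/44*(-266)) - 18/7203 = 54299/(13/22 + 133/22) - 18*1/7203 = 54299/(73/11) - 6/2401 = 54299*(11/73) - 6/2401 = 597289/73 - 6/2401 = 1434090451/175273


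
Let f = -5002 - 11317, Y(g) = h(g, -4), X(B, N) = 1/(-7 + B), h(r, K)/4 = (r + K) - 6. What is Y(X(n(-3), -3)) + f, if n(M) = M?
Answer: -81797/5 ≈ -16359.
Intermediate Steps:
h(r, K) = -24 + 4*K + 4*r (h(r, K) = 4*((r + K) - 6) = 4*((K + r) - 6) = 4*(-6 + K + r) = -24 + 4*K + 4*r)
Y(g) = -40 + 4*g (Y(g) = -24 + 4*(-4) + 4*g = -24 - 16 + 4*g = -40 + 4*g)
f = -16319
Y(X(n(-3), -3)) + f = (-40 + 4/(-7 - 3)) - 16319 = (-40 + 4/(-10)) - 16319 = (-40 + 4*(-1/10)) - 16319 = (-40 - 2/5) - 16319 = -202/5 - 16319 = -81797/5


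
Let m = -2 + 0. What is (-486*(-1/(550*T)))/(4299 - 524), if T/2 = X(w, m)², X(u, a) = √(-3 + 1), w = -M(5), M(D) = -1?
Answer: -243/4152500 ≈ -5.8519e-5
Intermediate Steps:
m = -2
w = 1 (w = -1*(-1) = 1)
X(u, a) = I*√2 (X(u, a) = √(-2) = I*√2)
T = -4 (T = 2*(I*√2)² = 2*(-2) = -4)
(-486*(-1/(550*T)))/(4299 - 524) = (-486/((-4*(-550))))/(4299 - 524) = -486/2200/3775 = -486*1/2200*(1/3775) = -243/1100*1/3775 = -243/4152500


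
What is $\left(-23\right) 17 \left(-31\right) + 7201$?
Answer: $19322$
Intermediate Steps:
$\left(-23\right) 17 \left(-31\right) + 7201 = \left(-391\right) \left(-31\right) + 7201 = 12121 + 7201 = 19322$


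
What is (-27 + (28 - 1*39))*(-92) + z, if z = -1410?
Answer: 2086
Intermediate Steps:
(-27 + (28 - 1*39))*(-92) + z = (-27 + (28 - 1*39))*(-92) - 1410 = (-27 + (28 - 39))*(-92) - 1410 = (-27 - 11)*(-92) - 1410 = -38*(-92) - 1410 = 3496 - 1410 = 2086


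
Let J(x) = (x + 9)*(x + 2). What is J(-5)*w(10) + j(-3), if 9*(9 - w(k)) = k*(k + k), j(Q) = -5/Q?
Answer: 481/3 ≈ 160.33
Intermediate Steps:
J(x) = (2 + x)*(9 + x) (J(x) = (9 + x)*(2 + x) = (2 + x)*(9 + x))
w(k) = 9 - 2*k**2/9 (w(k) = 9 - k*(k + k)/9 = 9 - k*2*k/9 = 9 - 2*k**2/9)
J(-5)*w(10) + j(-3) = (18 + (-5)**2 + 11*(-5))*(9 - 2/9*10**2) - 5/(-3) = (18 + 25 - 55)*(9 - 2/9*100) - 5*(-1/3) = -12*(9 - 200/9) + 5/3 = -12*(-119/9) + 5/3 = 476/3 + 5/3 = 481/3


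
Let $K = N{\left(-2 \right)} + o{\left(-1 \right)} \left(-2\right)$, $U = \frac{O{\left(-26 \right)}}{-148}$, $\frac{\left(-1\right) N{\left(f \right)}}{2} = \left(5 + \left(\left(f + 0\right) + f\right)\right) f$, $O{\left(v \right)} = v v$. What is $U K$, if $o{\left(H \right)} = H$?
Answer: $- \frac{1014}{37} \approx -27.405$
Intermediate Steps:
$O{\left(v \right)} = v^{2}$
$N{\left(f \right)} = - 2 f \left(5 + 2 f\right)$ ($N{\left(f \right)} = - 2 \left(5 + \left(\left(f + 0\right) + f\right)\right) f = - 2 \left(5 + \left(f + f\right)\right) f = - 2 \left(5 + 2 f\right) f = - 2 f \left(5 + 2 f\right)$)
$U = - \frac{169}{37}$ ($U = \frac{\left(-26\right)^{2}}{-148} = 676 \left(- \frac{1}{148}\right) = - \frac{169}{37} \approx -4.5676$)
$K = 6$ ($K = \left(-2\right) \left(-2\right) \left(5 + 2 \left(-2\right)\right) - -2 = \left(-2\right) \left(-2\right) \left(5 - 4\right) + 2 = \left(-2\right) \left(-2\right) 1 + 2 = 4 + 2 = 6$)
$U K = \left(- \frac{169}{37}\right) 6 = - \frac{1014}{37}$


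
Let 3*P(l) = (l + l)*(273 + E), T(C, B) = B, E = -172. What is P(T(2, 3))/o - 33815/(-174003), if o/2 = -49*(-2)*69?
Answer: 27359037/130734254 ≈ 0.20927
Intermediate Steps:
P(l) = 202*l/3 (P(l) = ((l + l)*(273 - 172))/3 = ((2*l)*101)/3 = (202*l)/3 = 202*l/3)
o = 13524 (o = 2*(-49*(-2)*69) = 2*(98*69) = 2*6762 = 13524)
P(T(2, 3))/o - 33815/(-174003) = ((202/3)*3)/13524 - 33815/(-174003) = 202*(1/13524) - 33815*(-1/174003) = 101/6762 + 33815/174003 = 27359037/130734254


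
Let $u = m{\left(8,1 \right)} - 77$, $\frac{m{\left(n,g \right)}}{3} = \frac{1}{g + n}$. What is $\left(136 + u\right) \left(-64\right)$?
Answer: $- \frac{11392}{3} \approx -3797.3$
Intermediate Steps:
$m{\left(n,g \right)} = \frac{3}{g + n}$
$u = - \frac{230}{3}$ ($u = \frac{3}{1 + 8} - 77 = \frac{3}{9} - 77 = 3 \cdot \frac{1}{9} - 77 = \frac{1}{3} - 77 = - \frac{230}{3} \approx -76.667$)
$\left(136 + u\right) \left(-64\right) = \left(136 - \frac{230}{3}\right) \left(-64\right) = \frac{178}{3} \left(-64\right) = - \frac{11392}{3}$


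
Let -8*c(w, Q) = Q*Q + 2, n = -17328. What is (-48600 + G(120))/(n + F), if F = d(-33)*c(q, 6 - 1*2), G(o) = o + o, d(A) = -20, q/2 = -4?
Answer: 16120/5761 ≈ 2.7981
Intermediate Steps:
q = -8 (q = 2*(-4) = -8)
G(o) = 2*o
c(w, Q) = -¼ - Q²/8 (c(w, Q) = -(Q*Q + 2)/8 = -(Q² + 2)/8 = -(2 + Q²)/8 = -¼ - Q²/8)
F = 45 (F = -20*(-¼ - (6 - 1*2)²/8) = -20*(-¼ - (6 - 2)²/8) = -20*(-¼ - ⅛*4²) = -20*(-¼ - ⅛*16) = -20*(-¼ - 2) = -20*(-9/4) = 45)
(-48600 + G(120))/(n + F) = (-48600 + 2*120)/(-17328 + 45) = (-48600 + 240)/(-17283) = -48360*(-1/17283) = 16120/5761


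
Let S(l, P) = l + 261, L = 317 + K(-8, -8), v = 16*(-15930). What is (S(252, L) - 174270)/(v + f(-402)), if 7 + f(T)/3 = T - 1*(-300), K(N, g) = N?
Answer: 57919/85069 ≈ 0.68085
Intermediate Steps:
f(T) = 879 + 3*T (f(T) = -21 + 3*(T - 1*(-300)) = -21 + 3*(T + 300) = -21 + 3*(300 + T) = -21 + (900 + 3*T) = 879 + 3*T)
v = -254880
L = 309 (L = 317 - 8 = 309)
S(l, P) = 261 + l
(S(252, L) - 174270)/(v + f(-402)) = ((261 + 252) - 174270)/(-254880 + (879 + 3*(-402))) = (513 - 174270)/(-254880 + (879 - 1206)) = -173757/(-254880 - 327) = -173757/(-255207) = -173757*(-1/255207) = 57919/85069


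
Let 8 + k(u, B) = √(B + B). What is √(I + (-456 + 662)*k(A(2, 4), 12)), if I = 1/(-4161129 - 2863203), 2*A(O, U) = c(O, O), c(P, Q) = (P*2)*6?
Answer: √(-20328590900800371 + 5082147724761072*√6)/3512166 ≈ 25.275*I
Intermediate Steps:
c(P, Q) = 12*P (c(P, Q) = (2*P)*6 = 12*P)
A(O, U) = 6*O (A(O, U) = (12*O)/2 = 6*O)
k(u, B) = -8 + √2*√B (k(u, B) = -8 + √(B + B) = -8 + √(2*B) = -8 + √2*√B)
I = -1/7024332 (I = 1/(-7024332) = -1/7024332 ≈ -1.4236e-7)
√(I + (-456 + 662)*k(A(2, 4), 12)) = √(-1/7024332 + (-456 + 662)*(-8 + √2*√12)) = √(-1/7024332 + 206*(-8 + √2*(2*√3))) = √(-1/7024332 + 206*(-8 + 2*√6)) = √(-1/7024332 + (-1648 + 412*√6)) = √(-11576099137/7024332 + 412*√6)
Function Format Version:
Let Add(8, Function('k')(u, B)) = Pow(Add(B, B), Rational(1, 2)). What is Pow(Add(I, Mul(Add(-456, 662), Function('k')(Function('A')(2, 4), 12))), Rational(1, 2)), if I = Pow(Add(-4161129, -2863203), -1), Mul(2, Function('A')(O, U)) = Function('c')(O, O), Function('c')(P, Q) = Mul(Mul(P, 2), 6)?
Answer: Mul(Rational(1, 3512166), Pow(Add(-20328590900800371, Mul(5082147724761072, Pow(6, Rational(1, 2)))), Rational(1, 2))) ≈ Mul(25.275, I)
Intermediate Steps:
Function('c')(P, Q) = Mul(12, P) (Function('c')(P, Q) = Mul(Mul(2, P), 6) = Mul(12, P))
Function('A')(O, U) = Mul(6, O) (Function('A')(O, U) = Mul(Rational(1, 2), Mul(12, O)) = Mul(6, O))
Function('k')(u, B) = Add(-8, Mul(Pow(2, Rational(1, 2)), Pow(B, Rational(1, 2)))) (Function('k')(u, B) = Add(-8, Pow(Add(B, B), Rational(1, 2))) = Add(-8, Pow(Mul(2, B), Rational(1, 2))) = Add(-8, Mul(Pow(2, Rational(1, 2)), Pow(B, Rational(1, 2)))))
I = Rational(-1, 7024332) (I = Pow(-7024332, -1) = Rational(-1, 7024332) ≈ -1.4236e-7)
Pow(Add(I, Mul(Add(-456, 662), Function('k')(Function('A')(2, 4), 12))), Rational(1, 2)) = Pow(Add(Rational(-1, 7024332), Mul(Add(-456, 662), Add(-8, Mul(Pow(2, Rational(1, 2)), Pow(12, Rational(1, 2)))))), Rational(1, 2)) = Pow(Add(Rational(-1, 7024332), Mul(206, Add(-8, Mul(Pow(2, Rational(1, 2)), Mul(2, Pow(3, Rational(1, 2))))))), Rational(1, 2)) = Pow(Add(Rational(-1, 7024332), Mul(206, Add(-8, Mul(2, Pow(6, Rational(1, 2)))))), Rational(1, 2)) = Pow(Add(Rational(-1, 7024332), Add(-1648, Mul(412, Pow(6, Rational(1, 2))))), Rational(1, 2)) = Pow(Add(Rational(-11576099137, 7024332), Mul(412, Pow(6, Rational(1, 2)))), Rational(1, 2))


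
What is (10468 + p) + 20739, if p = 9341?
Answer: 40548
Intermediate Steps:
(10468 + p) + 20739 = (10468 + 9341) + 20739 = 19809 + 20739 = 40548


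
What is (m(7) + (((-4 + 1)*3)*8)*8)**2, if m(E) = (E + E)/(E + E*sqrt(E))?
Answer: 2989448/9 - 3458*sqrt(7)/9 ≈ 3.3114e+5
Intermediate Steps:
m(E) = 2*E/(E + E**(3/2)) (m(E) = (2*E)/(E + E**(3/2)) = 2*E/(E + E**(3/2)))
(m(7) + (((-4 + 1)*3)*8)*8)**2 = (2*7/(7 + 7**(3/2)) + (((-4 + 1)*3)*8)*8)**2 = (2*7/(7 + 7*sqrt(7)) + (-3*3*8)*8)**2 = (14/(7 + 7*sqrt(7)) - 9*8*8)**2 = (14/(7 + 7*sqrt(7)) - 72*8)**2 = (14/(7 + 7*sqrt(7)) - 576)**2 = (-576 + 14/(7 + 7*sqrt(7)))**2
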